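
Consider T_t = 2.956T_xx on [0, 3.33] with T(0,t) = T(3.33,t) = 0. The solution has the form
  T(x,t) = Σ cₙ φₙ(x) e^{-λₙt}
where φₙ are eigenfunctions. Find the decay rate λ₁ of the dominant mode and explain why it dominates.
Eigenvalues: λₙ = 2.956n²π²/3.33².
First three modes:
  n=1: λ₁ = 2.956π²/3.33² ≈ 2.631
  n=2: λ₂ = 11.824π²/3.33² ≈ 10.524 (4× faster decay)
  n=3: λ₃ = 26.604π²/3.33² ≈ 23.679 (9× faster decay)
As t → ∞, higher modes decay exponentially faster. The n=1 mode dominates: T ~ c₁ sin(πx/3.33) e^{-λ₁t}.
Decay rate: λ₁ = 2.956π²/3.33² ≈ 2.631.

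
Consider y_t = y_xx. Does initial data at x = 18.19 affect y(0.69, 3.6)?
Yes, for any finite x. The heat equation has infinite propagation speed, so all initial data affects all points at any t > 0.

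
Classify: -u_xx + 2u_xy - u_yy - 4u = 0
Parabolic (discriminant = 0).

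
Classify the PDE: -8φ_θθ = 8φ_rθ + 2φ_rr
Rewriting in standard form: -2φ_rr - 8φ_rθ - 8φ_θθ = 0. A = -2, B = -8, C = -8. Discriminant B² - 4AC = 0. Since 0 = 0, parabolic.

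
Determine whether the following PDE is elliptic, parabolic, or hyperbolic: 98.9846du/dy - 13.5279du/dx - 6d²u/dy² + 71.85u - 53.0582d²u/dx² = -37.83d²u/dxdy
Rewriting in standard form: -53.0582d²u/dx² + 37.83d²u/dxdy - 6d²u/dy² - 13.5279du/dx + 98.9846du/dy + 71.85u = 0. Coefficients: A = -53.0582, B = 37.83, C = -6. B² - 4AC = 157.7121, which is positive, so the equation is hyperbolic.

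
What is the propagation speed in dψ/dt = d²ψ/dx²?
Infinite. The heat equation is parabolic, not hyperbolic, so disturbances propagate instantly.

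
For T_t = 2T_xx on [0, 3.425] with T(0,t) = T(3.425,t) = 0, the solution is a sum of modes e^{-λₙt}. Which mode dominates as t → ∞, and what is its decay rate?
Eigenvalues: λₙ = 2n²π²/3.425².
First three modes:
  n=1: λ₁ = 2π²/3.425² ≈ 1.683
  n=2: λ₂ = 8π²/3.425² ≈ 6.731 (4× faster decay)
  n=3: λ₃ = 18π²/3.425² ≈ 15.144 (9× faster decay)
As t → ∞, higher modes decay exponentially faster. The n=1 mode dominates: T ~ c₁ sin(πx/3.425) e^{-λ₁t}.
Decay rate: λ₁ = 2π²/3.425² ≈ 1.683.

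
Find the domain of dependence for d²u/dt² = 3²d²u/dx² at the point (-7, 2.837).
Domain of dependence: [-15.511, 1.511]. Signals travel at speed 3, so data within |x - -7| ≤ 3·2.837 = 8.511 can reach the point.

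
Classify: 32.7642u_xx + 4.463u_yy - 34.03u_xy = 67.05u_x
Rewriting in standard form: 32.7642u_xx - 34.03u_xy + 4.463u_yy - 67.05u_x = 0. Hyperbolic (discriminant = 573.1344016).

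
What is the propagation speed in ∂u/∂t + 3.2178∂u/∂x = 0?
Speed = 3.2178. Information travels along x - 3.2178t = const (rightward).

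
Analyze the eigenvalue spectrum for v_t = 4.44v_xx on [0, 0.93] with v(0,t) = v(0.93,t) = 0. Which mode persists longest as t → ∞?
Eigenvalues: λₙ = 4.44n²π²/0.93².
First three modes:
  n=1: λ₁ = 4.44π²/0.93² ≈ 50.666
  n=2: λ₂ = 17.76π²/0.93² ≈ 202.664 (4× faster decay)
  n=3: λ₃ = 39.96π²/0.93² ≈ 455.994 (9× faster decay)
As t → ∞, higher modes decay exponentially faster. The n=1 mode dominates: v ~ c₁ sin(πx/0.93) e^{-λ₁t}.
Decay rate: λ₁ = 4.44π²/0.93² ≈ 50.666.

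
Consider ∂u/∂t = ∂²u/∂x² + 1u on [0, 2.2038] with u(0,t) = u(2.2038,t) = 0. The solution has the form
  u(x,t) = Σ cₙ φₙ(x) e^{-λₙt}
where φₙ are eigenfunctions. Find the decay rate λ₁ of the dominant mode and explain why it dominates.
Eigenvalues: λₙ = n²π²/2.2038² - 1.
First three modes:
  n=1: λ₁ = π²/2.2038² - 1 ≈ 1.032
  n=2: λ₂ = 4π²/2.2038² - 1 ≈ 7.129
  n=3: λ₃ = 9π²/2.2038² - 1 ≈ 17.289
Since π²/2.2038² ≈ 2.032 > 1, all λₙ > 0.
The n=1 mode decays slowest → dominates as t → ∞.
Asymptotic: u ~ c₁ sin(πx/2.2038) e^{-λ₁t} with decay rate λ₁ ≈ 1.032.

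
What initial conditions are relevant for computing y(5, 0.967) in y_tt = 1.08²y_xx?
Domain of dependence: [3.95564, 6.04436]. Signals travel at speed 1.08, so data within |x - 5| ≤ 1.08·0.967 = 1.04436 can reach the point.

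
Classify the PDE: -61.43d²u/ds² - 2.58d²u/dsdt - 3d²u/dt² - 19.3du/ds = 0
A = -61.43, B = -2.58, C = -3. Discriminant B² - 4AC = -730.5036. Since -730.5036 < 0, elliptic.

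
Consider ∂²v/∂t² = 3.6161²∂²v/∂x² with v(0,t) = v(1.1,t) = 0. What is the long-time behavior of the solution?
As t → ∞, v oscillates (no decay). Energy is conserved; the solution oscillates indefinitely as standing waves.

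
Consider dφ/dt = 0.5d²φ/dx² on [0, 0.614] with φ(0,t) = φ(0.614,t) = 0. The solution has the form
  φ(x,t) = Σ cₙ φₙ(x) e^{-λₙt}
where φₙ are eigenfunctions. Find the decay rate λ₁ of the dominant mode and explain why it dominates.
Eigenvalues: λₙ = 0.5n²π²/0.614².
First three modes:
  n=1: λ₁ = 0.5π²/0.614² ≈ 13.09
  n=2: λ₂ = 2π²/0.614² ≈ 52.359 (4× faster decay)
  n=3: λ₃ = 4.5π²/0.614² ≈ 117.808 (9× faster decay)
As t → ∞, higher modes decay exponentially faster. The n=1 mode dominates: φ ~ c₁ sin(πx/0.614) e^{-λ₁t}.
Decay rate: λ₁ = 0.5π²/0.614² ≈ 13.09.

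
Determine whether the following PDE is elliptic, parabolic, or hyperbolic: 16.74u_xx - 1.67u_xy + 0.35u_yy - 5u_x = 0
Coefficients: A = 16.74, B = -1.67, C = 0.35. B² - 4AC = -20.6471, which is negative, so the equation is elliptic.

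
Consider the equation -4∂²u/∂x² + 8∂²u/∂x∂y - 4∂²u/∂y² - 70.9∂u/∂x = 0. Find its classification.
Parabolic. (A = -4, B = 8, C = -4 gives B² - 4AC = 0.)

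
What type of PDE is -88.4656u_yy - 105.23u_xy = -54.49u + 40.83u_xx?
Rewriting in standard form: -40.83u_xx - 105.23u_xy - 88.4656u_yy + 54.49u = 0. With A = -40.83, B = -105.23, C = -88.4656, the discriminant is -3374.848892. This is an elliptic PDE.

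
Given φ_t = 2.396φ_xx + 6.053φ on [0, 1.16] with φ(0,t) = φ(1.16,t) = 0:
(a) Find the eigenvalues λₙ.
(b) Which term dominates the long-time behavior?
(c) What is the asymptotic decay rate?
Eigenvalues: λₙ = 2.396n²π²/1.16² - 6.053.
First three modes:
  n=1: λ₁ = 2.396π²/1.16² - 6.053 ≈ 11.521
  n=2: λ₂ = 9.584π²/1.16² - 6.053 ≈ 64.243
  n=3: λ₃ = 21.564π²/1.16² - 6.053 ≈ 152.113
Since 2.396π²/1.16² ≈ 17.574 > 6.053, all λₙ > 0.
The n=1 mode decays slowest → dominates as t → ∞.
Asymptotic: φ ~ c₁ sin(πx/1.16) e^{-λ₁t} with decay rate λ₁ ≈ 11.521.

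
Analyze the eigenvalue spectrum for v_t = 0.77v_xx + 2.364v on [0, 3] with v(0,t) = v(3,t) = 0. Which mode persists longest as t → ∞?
Eigenvalues: λₙ = 0.77n²π²/3² - 2.364.
First three modes:
  n=1: λ₁ = 0.77π²/3² - 2.364 ≈ -1.52
  n=2: λ₂ = 3.08π²/3² - 2.364 ≈ 1.014
  n=3: λ₃ = 6.93π²/3² - 2.364 ≈ 5.236
Since 0.77π²/3² ≈ 0.844 < 2.364, λ₁ < 0.
The n=1 mode grows fastest (−λₙ is largest for n=1) → dominates.
Asymptotic: v ~ c₁ sin(πx/3) e^{1.52t} (exponential growth at rate −λ₁ ≈ 1.52).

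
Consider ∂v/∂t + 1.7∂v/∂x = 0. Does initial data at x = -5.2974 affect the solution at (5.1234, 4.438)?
No. Only data at x = -2.4212 affects (5.1234, 4.438). Advection has one-way propagation along characteristics.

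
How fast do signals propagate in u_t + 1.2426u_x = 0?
Speed = 1.2426. Information travels along x - 1.2426t = const (rightward).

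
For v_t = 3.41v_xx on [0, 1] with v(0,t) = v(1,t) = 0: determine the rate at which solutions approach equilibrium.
Eigenvalues: λₙ = 3.41n²π².
First three modes:
  n=1: λ₁ = 3.41π² ≈ 33.655
  n=2: λ₂ = 13.64π² ≈ 134.621 (4× faster decay)
  n=3: λ₃ = 30.69π² ≈ 302.898 (9× faster decay)
As t → ∞, higher modes decay exponentially faster. The n=1 mode dominates: v ~ c₁ sin(πx) e^{-λ₁t}.
Decay rate: λ₁ = 3.41π² ≈ 33.655.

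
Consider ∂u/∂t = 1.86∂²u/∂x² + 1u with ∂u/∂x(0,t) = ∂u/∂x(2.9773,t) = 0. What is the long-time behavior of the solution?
As t → ∞, u grows unboundedly. With Neumann BCs the constant mode has diffusion eigenvalue 0, so any r > 0 makes it grow like e^(1t); solution grows exponentially.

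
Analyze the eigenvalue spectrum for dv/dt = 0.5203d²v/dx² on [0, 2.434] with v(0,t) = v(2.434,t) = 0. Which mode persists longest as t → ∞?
Eigenvalues: λₙ = 0.5203n²π²/2.434².
First three modes:
  n=1: λ₁ = 0.5203π²/2.434² ≈ 0.867
  n=2: λ₂ = 2.0812π²/2.434² ≈ 3.467 (4× faster decay)
  n=3: λ₃ = 4.6827π²/2.434² ≈ 7.801 (9× faster decay)
As t → ∞, higher modes decay exponentially faster. The n=1 mode dominates: v ~ c₁ sin(πx/2.434) e^{-λ₁t}.
Decay rate: λ₁ = 0.5203π²/2.434² ≈ 0.867.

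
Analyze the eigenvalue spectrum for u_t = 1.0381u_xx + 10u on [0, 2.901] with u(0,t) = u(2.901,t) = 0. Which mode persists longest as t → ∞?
Eigenvalues: λₙ = 1.0381n²π²/2.901² - 10.
First three modes:
  n=1: λ₁ = 1.0381π²/2.901² - 10 ≈ -8.783
  n=2: λ₂ = 4.1524π²/2.901² - 10 ≈ -5.13
  n=3: λ₃ = 9.3429π²/2.901² - 10 ≈ 0.957
Since 1.0381π²/2.901² ≈ 1.217 < 10, λ₁ < 0.
The n=1 mode grows fastest (−λₙ is largest for n=1) → dominates.
Asymptotic: u ~ c₁ sin(πx/2.901) e^{8.783t} (exponential growth at rate −λ₁ ≈ 8.783).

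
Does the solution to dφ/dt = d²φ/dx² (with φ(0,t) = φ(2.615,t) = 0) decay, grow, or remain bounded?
φ → 0. Heat diffuses out through both boundaries.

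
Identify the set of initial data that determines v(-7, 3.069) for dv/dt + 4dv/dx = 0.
A single point: x = -19.276. The characteristic through (-7, 3.069) is x - 4t = const, so x = -7 - 4·3.069 = -19.276.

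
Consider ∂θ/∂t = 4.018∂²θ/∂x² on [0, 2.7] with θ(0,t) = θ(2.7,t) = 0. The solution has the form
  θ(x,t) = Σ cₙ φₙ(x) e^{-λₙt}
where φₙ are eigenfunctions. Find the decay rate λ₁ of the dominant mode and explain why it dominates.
Eigenvalues: λₙ = 4.018n²π²/2.7².
First three modes:
  n=1: λ₁ = 4.018π²/2.7² ≈ 5.44
  n=2: λ₂ = 16.072π²/2.7² ≈ 21.759 (4× faster decay)
  n=3: λ₃ = 36.162π²/2.7² ≈ 48.958 (9× faster decay)
As t → ∞, higher modes decay exponentially faster. The n=1 mode dominates: θ ~ c₁ sin(πx/2.7) e^{-λ₁t}.
Decay rate: λ₁ = 4.018π²/2.7² ≈ 5.44.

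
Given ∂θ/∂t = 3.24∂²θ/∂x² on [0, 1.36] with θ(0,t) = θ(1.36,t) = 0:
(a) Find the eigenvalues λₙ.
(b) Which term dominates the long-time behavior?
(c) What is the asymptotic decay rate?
Eigenvalues: λₙ = 3.24n²π²/1.36².
First three modes:
  n=1: λ₁ = 3.24π²/1.36² ≈ 17.289
  n=2: λ₂ = 12.96π²/1.36² ≈ 69.156 (4× faster decay)
  n=3: λ₃ = 29.16π²/1.36² ≈ 155.6 (9× faster decay)
As t → ∞, higher modes decay exponentially faster. The n=1 mode dominates: θ ~ c₁ sin(πx/1.36) e^{-λ₁t}.
Decay rate: λ₁ = 3.24π²/1.36² ≈ 17.289.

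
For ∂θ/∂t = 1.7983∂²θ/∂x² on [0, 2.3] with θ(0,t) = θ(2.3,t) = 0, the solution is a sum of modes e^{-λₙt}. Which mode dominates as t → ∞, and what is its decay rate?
Eigenvalues: λₙ = 1.7983n²π²/2.3².
First three modes:
  n=1: λ₁ = 1.7983π²/2.3² ≈ 3.355
  n=2: λ₂ = 7.1932π²/2.3² ≈ 13.42 (4× faster decay)
  n=3: λ₃ = 16.1847π²/2.3² ≈ 30.196 (9× faster decay)
As t → ∞, higher modes decay exponentially faster. The n=1 mode dominates: θ ~ c₁ sin(πx/2.3) e^{-λ₁t}.
Decay rate: λ₁ = 1.7983π²/2.3² ≈ 3.355.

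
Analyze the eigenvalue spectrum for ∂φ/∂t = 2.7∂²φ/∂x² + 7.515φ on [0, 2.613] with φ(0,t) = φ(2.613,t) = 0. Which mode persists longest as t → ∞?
Eigenvalues: λₙ = 2.7n²π²/2.613² - 7.515.
First three modes:
  n=1: λ₁ = 2.7π²/2.613² - 7.515 ≈ -3.612
  n=2: λ₂ = 10.8π²/2.613² - 7.515 ≈ 8.097
  n=3: λ₃ = 24.3π²/2.613² - 7.515 ≈ 27.611
Since 2.7π²/2.613² ≈ 3.903 < 7.515, λ₁ < 0.
The n=1 mode grows fastest (−λₙ is largest for n=1) → dominates.
Asymptotic: φ ~ c₁ sin(πx/2.613) e^{3.612t} (exponential growth at rate −λ₁ ≈ 3.612).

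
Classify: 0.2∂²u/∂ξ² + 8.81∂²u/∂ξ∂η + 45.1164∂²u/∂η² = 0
Hyperbolic (discriminant = 41.52298).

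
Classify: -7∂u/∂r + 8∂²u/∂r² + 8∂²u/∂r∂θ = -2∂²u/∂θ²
Rewriting in standard form: 8∂²u/∂r² + 8∂²u/∂r∂θ + 2∂²u/∂θ² - 7∂u/∂r = 0. Parabolic (discriminant = 0).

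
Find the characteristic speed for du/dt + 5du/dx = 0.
Speed = 5. Information travels along x - 5t = const (rightward).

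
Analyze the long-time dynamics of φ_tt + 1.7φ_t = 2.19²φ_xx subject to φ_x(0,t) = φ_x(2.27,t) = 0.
Long-time behavior: φ → constant (steady state). Damping (γ=1.7) dissipates the nonconstant modes; with Neumann BCs the spatial average obeys M''+γM'=0 and tends to a finite limit.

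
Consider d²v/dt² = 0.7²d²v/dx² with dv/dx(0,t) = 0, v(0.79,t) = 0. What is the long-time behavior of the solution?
As t → ∞, v oscillates (no decay). Energy is conserved; the solution oscillates indefinitely as standing waves.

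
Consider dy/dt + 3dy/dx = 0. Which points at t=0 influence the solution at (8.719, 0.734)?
A single point: x = 6.517. The characteristic through (8.719, 0.734) is x - 3t = const, so x = 8.719 - 3·0.734 = 6.517.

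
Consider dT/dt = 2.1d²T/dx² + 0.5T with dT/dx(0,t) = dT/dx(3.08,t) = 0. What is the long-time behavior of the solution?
As t → ∞, T grows unboundedly. With Neumann BCs the constant mode has diffusion eigenvalue 0, so any r > 0 makes it grow like e^(0.5t); solution grows exponentially.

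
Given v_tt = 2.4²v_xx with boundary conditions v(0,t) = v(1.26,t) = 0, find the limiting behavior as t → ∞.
v oscillates (no decay). Energy is conserved; the solution oscillates indefinitely as standing waves.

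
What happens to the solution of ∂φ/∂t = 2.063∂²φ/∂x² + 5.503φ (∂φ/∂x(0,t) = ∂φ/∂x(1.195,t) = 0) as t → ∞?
φ grows unboundedly. With Neumann BCs the constant mode has diffusion eigenvalue 0, so any r > 0 makes it grow like e^(5.503t); solution grows exponentially.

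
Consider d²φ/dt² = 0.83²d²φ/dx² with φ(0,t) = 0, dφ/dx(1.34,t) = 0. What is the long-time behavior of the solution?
As t → ∞, φ oscillates (no decay). Energy is conserved; the solution oscillates indefinitely as standing waves.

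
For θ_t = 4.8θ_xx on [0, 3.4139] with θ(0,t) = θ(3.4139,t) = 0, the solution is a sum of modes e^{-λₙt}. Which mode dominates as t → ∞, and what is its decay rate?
Eigenvalues: λₙ = 4.8n²π²/3.4139².
First three modes:
  n=1: λ₁ = 4.8π²/3.4139² ≈ 4.065
  n=2: λ₂ = 19.2π²/3.4139² ≈ 16.259 (4× faster decay)
  n=3: λ₃ = 43.2π²/3.4139² ≈ 36.583 (9× faster decay)
As t → ∞, higher modes decay exponentially faster. The n=1 mode dominates: θ ~ c₁ sin(πx/3.4139) e^{-λ₁t}.
Decay rate: λ₁ = 4.8π²/3.4139² ≈ 4.065.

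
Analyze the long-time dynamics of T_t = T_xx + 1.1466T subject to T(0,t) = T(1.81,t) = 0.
Long-time behavior: T → 0. Diffusion dominates reaction (r=1.1466 < κπ²/L²≈3.01); solution decays.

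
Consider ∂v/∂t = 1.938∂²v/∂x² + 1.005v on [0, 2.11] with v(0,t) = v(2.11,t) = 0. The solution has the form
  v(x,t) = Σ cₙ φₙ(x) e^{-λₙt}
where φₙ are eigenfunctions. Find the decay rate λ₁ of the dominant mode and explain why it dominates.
Eigenvalues: λₙ = 1.938n²π²/2.11² - 1.005.
First three modes:
  n=1: λ₁ = 1.938π²/2.11² - 1.005 ≈ 3.291
  n=2: λ₂ = 7.752π²/2.11² - 1.005 ≈ 16.18
  n=3: λ₃ = 17.442π²/2.11² - 1.005 ≈ 37.661
Since 1.938π²/2.11² ≈ 4.296 > 1.005, all λₙ > 0.
The n=1 mode decays slowest → dominates as t → ∞.
Asymptotic: v ~ c₁ sin(πx/2.11) e^{-λ₁t} with decay rate λ₁ ≈ 3.291.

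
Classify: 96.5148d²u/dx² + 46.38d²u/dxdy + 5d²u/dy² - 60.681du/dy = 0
Hyperbolic (discriminant = 220.8084).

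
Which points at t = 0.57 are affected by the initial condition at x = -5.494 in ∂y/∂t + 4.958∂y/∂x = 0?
At x = -2.66794. The characteristic carries data from (-5.494, 0) to (-2.66794, 0.57).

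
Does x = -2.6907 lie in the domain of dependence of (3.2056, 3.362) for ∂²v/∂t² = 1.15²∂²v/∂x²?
No. The domain of dependence is [-0.6607, 7.0719], and -2.6907 is outside this interval.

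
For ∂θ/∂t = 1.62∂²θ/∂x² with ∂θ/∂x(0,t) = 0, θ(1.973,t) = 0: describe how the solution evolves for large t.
θ → 0. Heat escapes through the Dirichlet boundary.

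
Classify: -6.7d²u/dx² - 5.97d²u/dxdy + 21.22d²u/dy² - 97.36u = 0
Hyperbolic (discriminant = 604.3369).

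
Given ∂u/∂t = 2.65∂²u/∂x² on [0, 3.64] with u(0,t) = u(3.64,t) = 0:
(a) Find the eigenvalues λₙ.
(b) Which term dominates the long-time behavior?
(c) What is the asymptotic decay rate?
Eigenvalues: λₙ = 2.65n²π²/3.64².
First three modes:
  n=1: λ₁ = 2.65π²/3.64² ≈ 1.974
  n=2: λ₂ = 10.6π²/3.64² ≈ 7.896 (4× faster decay)
  n=3: λ₃ = 23.85π²/3.64² ≈ 17.766 (9× faster decay)
As t → ∞, higher modes decay exponentially faster. The n=1 mode dominates: u ~ c₁ sin(πx/3.64) e^{-λ₁t}.
Decay rate: λ₁ = 2.65π²/3.64² ≈ 1.974.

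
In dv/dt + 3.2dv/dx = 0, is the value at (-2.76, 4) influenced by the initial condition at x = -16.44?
No. Only data at x = -15.56 affects (-2.76, 4). Advection has one-way propagation along characteristics.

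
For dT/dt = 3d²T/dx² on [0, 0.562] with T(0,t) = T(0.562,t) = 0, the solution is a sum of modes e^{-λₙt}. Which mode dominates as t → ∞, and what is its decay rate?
Eigenvalues: λₙ = 3n²π²/0.562².
First three modes:
  n=1: λ₁ = 3π²/0.562² ≈ 93.745
  n=2: λ₂ = 12π²/0.562² ≈ 374.98 (4× faster decay)
  n=3: λ₃ = 27π²/0.562² ≈ 843.705 (9× faster decay)
As t → ∞, higher modes decay exponentially faster. The n=1 mode dominates: T ~ c₁ sin(πx/0.562) e^{-λ₁t}.
Decay rate: λ₁ = 3π²/0.562² ≈ 93.745.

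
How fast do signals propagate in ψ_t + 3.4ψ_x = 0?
Speed = 3.4. Information travels along x - 3.4t = const (rightward).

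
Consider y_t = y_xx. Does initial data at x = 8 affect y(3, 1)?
Yes, for any finite x. The heat equation has infinite propagation speed, so all initial data affects all points at any t > 0.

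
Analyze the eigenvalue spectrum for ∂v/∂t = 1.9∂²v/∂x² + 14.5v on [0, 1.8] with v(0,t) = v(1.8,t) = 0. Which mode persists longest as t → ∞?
Eigenvalues: λₙ = 1.9n²π²/1.8² - 14.5.
First three modes:
  n=1: λ₁ = 1.9π²/1.8² - 14.5 ≈ -8.712
  n=2: λ₂ = 7.6π²/1.8² - 14.5 ≈ 8.651
  n=3: λ₃ = 17.1π²/1.8² - 14.5 ≈ 37.59
Since 1.9π²/1.8² ≈ 5.788 < 14.5, λ₁ < 0.
The n=1 mode grows fastest (−λₙ is largest for n=1) → dominates.
Asymptotic: v ~ c₁ sin(πx/1.8) e^{8.712t} (exponential growth at rate −λ₁ ≈ 8.712).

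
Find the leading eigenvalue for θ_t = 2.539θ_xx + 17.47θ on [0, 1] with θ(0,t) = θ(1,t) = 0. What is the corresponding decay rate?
Eigenvalues: λₙ = 2.539n²π²/1² - 17.47.
First three modes:
  n=1: λ₁ = 2.539π² - 17.47 ≈ 7.589
  n=2: λ₂ = 10.156π² - 17.47 ≈ 82.766
  n=3: λ₃ = 22.851π² - 17.47 ≈ 208.06
Since 2.539π² ≈ 25.059 > 17.47, all λₙ > 0.
The n=1 mode decays slowest → dominates as t → ∞.
Asymptotic: θ ~ c₁ sin(πx/1) e^{-λ₁t} with decay rate λ₁ ≈ 7.589.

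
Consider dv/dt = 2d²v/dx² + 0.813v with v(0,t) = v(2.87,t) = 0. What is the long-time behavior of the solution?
As t → ∞, v → 0. Diffusion dominates reaction (r=0.813 < κπ²/L²≈2.4); solution decays.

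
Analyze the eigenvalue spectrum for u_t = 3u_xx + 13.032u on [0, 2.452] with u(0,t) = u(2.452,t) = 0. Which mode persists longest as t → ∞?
Eigenvalues: λₙ = 3n²π²/2.452² - 13.032.
First three modes:
  n=1: λ₁ = 3π²/2.452² - 13.032 ≈ -8.107
  n=2: λ₂ = 12π²/2.452² - 13.032 ≈ 6.667
  n=3: λ₃ = 27π²/2.452² - 13.032 ≈ 31.29
Since 3π²/2.452² ≈ 4.925 < 13.032, λ₁ < 0.
The n=1 mode grows fastest (−λₙ is largest for n=1) → dominates.
Asymptotic: u ~ c₁ sin(πx/2.452) e^{8.107t} (exponential growth at rate −λ₁ ≈ 8.107).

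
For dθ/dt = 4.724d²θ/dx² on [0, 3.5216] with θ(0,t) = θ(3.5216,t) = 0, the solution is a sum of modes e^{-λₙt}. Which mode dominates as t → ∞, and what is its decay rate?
Eigenvalues: λₙ = 4.724n²π²/3.5216².
First three modes:
  n=1: λ₁ = 4.724π²/3.5216² ≈ 3.759
  n=2: λ₂ = 18.896π²/3.5216² ≈ 15.038 (4× faster decay)
  n=3: λ₃ = 42.516π²/3.5216² ≈ 33.835 (9× faster decay)
As t → ∞, higher modes decay exponentially faster. The n=1 mode dominates: θ ~ c₁ sin(πx/3.5216) e^{-λ₁t}.
Decay rate: λ₁ = 4.724π²/3.5216² ≈ 3.759.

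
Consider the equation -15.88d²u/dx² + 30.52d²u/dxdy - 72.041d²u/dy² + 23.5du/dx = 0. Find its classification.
Elliptic. (A = -15.88, B = 30.52, C = -72.041 gives B² - 4AC = -3644.57392.)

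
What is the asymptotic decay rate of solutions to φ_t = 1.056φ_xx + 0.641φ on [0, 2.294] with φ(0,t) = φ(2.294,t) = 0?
Eigenvalues: λₙ = 1.056n²π²/2.294² - 0.641.
First three modes:
  n=1: λ₁ = 1.056π²/2.294² - 0.641 ≈ 1.34
  n=2: λ₂ = 4.224π²/2.294² - 0.641 ≈ 7.281
  n=3: λ₃ = 9.504π²/2.294² - 0.641 ≈ 17.184
Since 1.056π²/2.294² ≈ 1.981 > 0.641, all λₙ > 0.
The n=1 mode decays slowest → dominates as t → ∞.
Asymptotic: φ ~ c₁ sin(πx/2.294) e^{-λ₁t} with decay rate λ₁ ≈ 1.34.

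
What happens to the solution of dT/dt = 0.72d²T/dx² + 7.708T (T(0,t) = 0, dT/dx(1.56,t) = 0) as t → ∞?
T grows unboundedly. Reaction dominates diffusion (r=7.708 > κπ²/(4L²)≈0.73); solution grows exponentially.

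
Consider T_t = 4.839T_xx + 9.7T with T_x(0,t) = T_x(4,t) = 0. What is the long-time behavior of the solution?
As t → ∞, T grows unboundedly. With Neumann BCs the constant mode has diffusion eigenvalue 0, so any r > 0 makes it grow like e^(9.7t); solution grows exponentially.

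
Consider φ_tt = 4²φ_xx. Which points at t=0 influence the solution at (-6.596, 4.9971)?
Domain of dependence: [-26.5844, 13.3924]. Signals travel at speed 4, so data within |x - -6.596| ≤ 4·4.9971 = 19.9884 can reach the point.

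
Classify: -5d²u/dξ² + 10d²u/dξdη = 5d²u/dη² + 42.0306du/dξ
Rewriting in standard form: -5d²u/dξ² + 10d²u/dξdη - 5d²u/dη² - 42.0306du/dξ = 0. Parabolic (discriminant = 0).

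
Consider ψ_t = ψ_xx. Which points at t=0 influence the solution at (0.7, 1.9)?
The entire real line. The heat equation has infinite propagation speed: any initial disturbance instantly affects all points (though exponentially small far away).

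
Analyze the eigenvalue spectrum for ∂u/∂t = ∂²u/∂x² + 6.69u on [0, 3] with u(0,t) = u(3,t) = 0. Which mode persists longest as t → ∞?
Eigenvalues: λₙ = n²π²/3² - 6.69.
First three modes:
  n=1: λ₁ = π²/3² - 6.69 ≈ -5.593
  n=2: λ₂ = 4π²/3² - 6.69 ≈ -2.304
  n=3: λ₃ = 9π²/3² - 6.69 ≈ 3.18
Since π²/3² ≈ 1.097 < 6.69, λ₁ < 0.
The n=1 mode grows fastest (−λₙ is largest for n=1) → dominates.
Asymptotic: u ~ c₁ sin(πx/3) e^{5.593t} (exponential growth at rate −λ₁ ≈ 5.593).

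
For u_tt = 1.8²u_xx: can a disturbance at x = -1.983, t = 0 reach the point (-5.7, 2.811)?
Yes. The domain of dependence is [-10.7598, -0.6402], and -1.983 ∈ [-10.7598, -0.6402].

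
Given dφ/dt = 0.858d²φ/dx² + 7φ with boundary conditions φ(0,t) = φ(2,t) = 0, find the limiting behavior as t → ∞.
φ grows unboundedly. Reaction dominates diffusion (r=7 > κπ²/L²≈2.12); solution grows exponentially.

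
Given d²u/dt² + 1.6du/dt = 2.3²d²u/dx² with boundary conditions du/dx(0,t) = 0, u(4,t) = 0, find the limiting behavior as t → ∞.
u → 0. Damping (γ=1.6) dissipates energy; oscillations decay exponentially.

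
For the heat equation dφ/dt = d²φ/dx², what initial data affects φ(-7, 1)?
The entire real line. The heat equation has infinite propagation speed: any initial disturbance instantly affects all points (though exponentially small far away).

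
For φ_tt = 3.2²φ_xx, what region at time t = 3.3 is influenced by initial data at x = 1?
Domain of influence: [-9.56, 11.56]. Data at x = 1 spreads outward at speed 3.2.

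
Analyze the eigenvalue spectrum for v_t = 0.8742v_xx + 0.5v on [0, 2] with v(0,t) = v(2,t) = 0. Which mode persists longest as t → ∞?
Eigenvalues: λₙ = 0.8742n²π²/2² - 0.5.
First three modes:
  n=1: λ₁ = 0.8742π²/2² - 0.5 ≈ 1.657
  n=2: λ₂ = 3.4968π²/2² - 0.5 ≈ 8.128
  n=3: λ₃ = 7.8678π²/2² - 0.5 ≈ 18.913
Since 0.8742π²/2² ≈ 2.157 > 0.5, all λₙ > 0.
The n=1 mode decays slowest → dominates as t → ∞.
Asymptotic: v ~ c₁ sin(πx/2) e^{-λ₁t} with decay rate λ₁ ≈ 1.657.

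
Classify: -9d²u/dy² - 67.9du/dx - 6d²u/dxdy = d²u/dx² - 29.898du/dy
Rewriting in standard form: -d²u/dx² - 6d²u/dxdy - 9d²u/dy² - 67.9du/dx + 29.898du/dy = 0. Parabolic (discriminant = 0).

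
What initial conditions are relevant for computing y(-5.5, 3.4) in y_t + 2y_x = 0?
A single point: x = -12.3. The characteristic through (-5.5, 3.4) is x - 2t = const, so x = -5.5 - 2·3.4 = -12.3.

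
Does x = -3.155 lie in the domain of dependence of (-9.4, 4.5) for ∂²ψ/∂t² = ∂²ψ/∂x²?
No. The domain of dependence is [-13.9, -4.9], and -3.155 is outside this interval.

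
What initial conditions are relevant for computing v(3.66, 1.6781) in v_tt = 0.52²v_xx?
Domain of dependence: [2.787388, 4.532612]. Signals travel at speed 0.52, so data within |x - 3.66| ≤ 0.52·1.6781 = 0.872612 can reach the point.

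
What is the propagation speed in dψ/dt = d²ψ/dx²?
Infinite. The heat equation is parabolic, not hyperbolic, so disturbances propagate instantly.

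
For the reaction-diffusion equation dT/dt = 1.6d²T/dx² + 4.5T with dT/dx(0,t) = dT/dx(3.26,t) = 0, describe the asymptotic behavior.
T grows unboundedly. With Neumann BCs the constant mode has diffusion eigenvalue 0, so any r > 0 makes it grow like e^(4.5t); solution grows exponentially.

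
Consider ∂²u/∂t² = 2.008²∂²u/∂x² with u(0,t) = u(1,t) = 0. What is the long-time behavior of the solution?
As t → ∞, u oscillates (no decay). Energy is conserved; the solution oscillates indefinitely as standing waves.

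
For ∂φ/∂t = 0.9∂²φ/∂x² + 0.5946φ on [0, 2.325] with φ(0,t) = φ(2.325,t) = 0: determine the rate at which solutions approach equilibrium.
Eigenvalues: λₙ = 0.9n²π²/2.325² - 0.5946.
First three modes:
  n=1: λ₁ = 0.9π²/2.325² - 0.5946 ≈ 1.049
  n=2: λ₂ = 3.6π²/2.325² - 0.5946 ≈ 5.978
  n=3: λ₃ = 8.1π²/2.325² - 0.5946 ≈ 14.194
Since 0.9π²/2.325² ≈ 1.643 > 0.5946, all λₙ > 0.
The n=1 mode decays slowest → dominates as t → ∞.
Asymptotic: φ ~ c₁ sin(πx/2.325) e^{-λ₁t} with decay rate λ₁ ≈ 1.049.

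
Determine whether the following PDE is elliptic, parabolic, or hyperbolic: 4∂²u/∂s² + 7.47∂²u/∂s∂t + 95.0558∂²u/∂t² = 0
Coefficients: A = 4, B = 7.47, C = 95.0558. B² - 4AC = -1465.0919, which is negative, so the equation is elliptic.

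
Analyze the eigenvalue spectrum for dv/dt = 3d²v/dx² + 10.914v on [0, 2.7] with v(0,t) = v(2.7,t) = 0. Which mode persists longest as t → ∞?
Eigenvalues: λₙ = 3n²π²/2.7² - 10.914.
First three modes:
  n=1: λ₁ = 3π²/2.7² - 10.914 ≈ -6.852
  n=2: λ₂ = 12π²/2.7² - 10.914 ≈ 5.332
  n=3: λ₃ = 27π²/2.7² - 10.914 ≈ 25.64
Since 3π²/2.7² ≈ 4.062 < 10.914, λ₁ < 0.
The n=1 mode grows fastest (−λₙ is largest for n=1) → dominates.
Asymptotic: v ~ c₁ sin(πx/2.7) e^{6.852t} (exponential growth at rate −λ₁ ≈ 6.852).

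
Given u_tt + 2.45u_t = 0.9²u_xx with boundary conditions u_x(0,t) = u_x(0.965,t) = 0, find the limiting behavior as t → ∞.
u → constant (steady state). Damping (γ=2.45) dissipates the nonconstant modes; with Neumann BCs the spatial average obeys M''+γM'=0 and tends to a finite limit.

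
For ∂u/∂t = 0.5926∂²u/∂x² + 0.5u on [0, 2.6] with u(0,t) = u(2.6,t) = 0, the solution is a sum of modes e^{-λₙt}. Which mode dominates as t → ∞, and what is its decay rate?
Eigenvalues: λₙ = 0.5926n²π²/2.6² - 0.5.
First three modes:
  n=1: λ₁ = 0.5926π²/2.6² - 0.5 ≈ 0.365
  n=2: λ₂ = 2.3704π²/2.6² - 0.5 ≈ 2.961
  n=3: λ₃ = 5.3334π²/2.6² - 0.5 ≈ 7.287
Since 0.5926π²/2.6² ≈ 0.865 > 0.5, all λₙ > 0.
The n=1 mode decays slowest → dominates as t → ∞.
Asymptotic: u ~ c₁ sin(πx/2.6) e^{-λ₁t} with decay rate λ₁ ≈ 0.365.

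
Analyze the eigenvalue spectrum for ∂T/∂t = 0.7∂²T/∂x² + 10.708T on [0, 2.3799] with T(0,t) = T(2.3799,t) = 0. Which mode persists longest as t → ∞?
Eigenvalues: λₙ = 0.7n²π²/2.3799² - 10.708.
First three modes:
  n=1: λ₁ = 0.7π²/2.3799² - 10.708 ≈ -9.488
  n=2: λ₂ = 2.8π²/2.3799² - 10.708 ≈ -5.829
  n=3: λ₃ = 6.3π²/2.3799² - 10.708 ≈ 0.27
Since 0.7π²/2.3799² ≈ 1.22 < 10.708, λ₁ < 0.
The n=1 mode grows fastest (−λₙ is largest for n=1) → dominates.
Asymptotic: T ~ c₁ sin(πx/2.3799) e^{9.488t} (exponential growth at rate −λ₁ ≈ 9.488).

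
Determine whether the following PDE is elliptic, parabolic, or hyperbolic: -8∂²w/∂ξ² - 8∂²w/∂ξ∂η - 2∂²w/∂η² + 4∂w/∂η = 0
Coefficients: A = -8, B = -8, C = -2. B² - 4AC = 0, which is zero, so the equation is parabolic.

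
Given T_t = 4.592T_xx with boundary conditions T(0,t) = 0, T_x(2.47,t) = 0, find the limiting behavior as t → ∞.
T → 0. Heat escapes through the Dirichlet boundary.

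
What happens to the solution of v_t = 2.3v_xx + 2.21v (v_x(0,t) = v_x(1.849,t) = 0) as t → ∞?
v grows unboundedly. With Neumann BCs the constant mode has diffusion eigenvalue 0, so any r > 0 makes it grow like e^(2.21t); solution grows exponentially.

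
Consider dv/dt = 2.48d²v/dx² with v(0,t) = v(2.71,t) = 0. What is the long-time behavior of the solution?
As t → ∞, v → 0. Heat diffuses out through both boundaries.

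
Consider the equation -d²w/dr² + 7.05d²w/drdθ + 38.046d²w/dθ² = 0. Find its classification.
Hyperbolic. (A = -1, B = 7.05, C = 38.046 gives B² - 4AC = 201.8865.)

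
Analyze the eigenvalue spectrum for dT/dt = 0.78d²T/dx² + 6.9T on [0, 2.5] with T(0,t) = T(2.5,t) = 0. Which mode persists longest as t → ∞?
Eigenvalues: λₙ = 0.78n²π²/2.5² - 6.9.
First three modes:
  n=1: λ₁ = 0.78π²/2.5² - 6.9 ≈ -5.668
  n=2: λ₂ = 3.12π²/2.5² - 6.9 ≈ -1.973
  n=3: λ₃ = 7.02π²/2.5² - 6.9 ≈ 4.186
Since 0.78π²/2.5² ≈ 1.232 < 6.9, λ₁ < 0.
The n=1 mode grows fastest (−λₙ is largest for n=1) → dominates.
Asymptotic: T ~ c₁ sin(πx/2.5) e^{5.668t} (exponential growth at rate −λ₁ ≈ 5.668).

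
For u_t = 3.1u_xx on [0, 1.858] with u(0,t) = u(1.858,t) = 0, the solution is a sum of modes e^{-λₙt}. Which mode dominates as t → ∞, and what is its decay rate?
Eigenvalues: λₙ = 3.1n²π²/1.858².
First three modes:
  n=1: λ₁ = 3.1π²/1.858² ≈ 8.863
  n=2: λ₂ = 12.4π²/1.858² ≈ 35.451 (4× faster decay)
  n=3: λ₃ = 27.9π²/1.858² ≈ 79.765 (9× faster decay)
As t → ∞, higher modes decay exponentially faster. The n=1 mode dominates: u ~ c₁ sin(πx/1.858) e^{-λ₁t}.
Decay rate: λ₁ = 3.1π²/1.858² ≈ 8.863.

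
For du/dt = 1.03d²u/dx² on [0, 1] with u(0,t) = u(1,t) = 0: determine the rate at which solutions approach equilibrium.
Eigenvalues: λₙ = 1.03n²π².
First three modes:
  n=1: λ₁ = 1.03π² ≈ 10.166
  n=2: λ₂ = 4.12π² ≈ 40.663 (4× faster decay)
  n=3: λ₃ = 9.27π² ≈ 91.491 (9× faster decay)
As t → ∞, higher modes decay exponentially faster. The n=1 mode dominates: u ~ c₁ sin(πx) e^{-λ₁t}.
Decay rate: λ₁ = 1.03π² ≈ 10.166.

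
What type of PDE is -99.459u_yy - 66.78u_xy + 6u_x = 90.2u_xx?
Rewriting in standard form: -90.2u_xx - 66.78u_xy - 99.459u_yy + 6u_x = 0. With A = -90.2, B = -66.78, C = -99.459, the discriminant is -31425.2388. This is an elliptic PDE.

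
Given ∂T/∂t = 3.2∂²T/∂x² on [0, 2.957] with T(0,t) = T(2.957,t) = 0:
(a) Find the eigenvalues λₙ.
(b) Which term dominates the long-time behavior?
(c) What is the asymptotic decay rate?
Eigenvalues: λₙ = 3.2n²π²/2.957².
First three modes:
  n=1: λ₁ = 3.2π²/2.957² ≈ 3.612
  n=2: λ₂ = 12.8π²/2.957² ≈ 14.448 (4× faster decay)
  n=3: λ₃ = 28.8π²/2.957² ≈ 32.508 (9× faster decay)
As t → ∞, higher modes decay exponentially faster. The n=1 mode dominates: T ~ c₁ sin(πx/2.957) e^{-λ₁t}.
Decay rate: λ₁ = 3.2π²/2.957² ≈ 3.612.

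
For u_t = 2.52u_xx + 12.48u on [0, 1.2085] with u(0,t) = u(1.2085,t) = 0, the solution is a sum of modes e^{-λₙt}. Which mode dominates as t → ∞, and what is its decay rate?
Eigenvalues: λₙ = 2.52n²π²/1.2085² - 12.48.
First three modes:
  n=1: λ₁ = 2.52π²/1.2085² - 12.48 ≈ 4.55
  n=2: λ₂ = 10.08π²/1.2085² - 12.48 ≈ 55.639
  n=3: λ₃ = 22.68π²/1.2085² - 12.48 ≈ 140.787
Since 2.52π²/1.2085² ≈ 17.03 > 12.48, all λₙ > 0.
The n=1 mode decays slowest → dominates as t → ∞.
Asymptotic: u ~ c₁ sin(πx/1.2085) e^{-λ₁t} with decay rate λ₁ ≈ 4.55.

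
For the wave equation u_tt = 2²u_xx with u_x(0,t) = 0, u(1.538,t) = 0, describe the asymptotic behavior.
u oscillates (no decay). Energy is conserved; the solution oscillates indefinitely as standing waves.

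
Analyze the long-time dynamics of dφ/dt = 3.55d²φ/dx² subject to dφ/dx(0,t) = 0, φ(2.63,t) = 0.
Long-time behavior: φ → 0. Heat escapes through the Dirichlet boundary.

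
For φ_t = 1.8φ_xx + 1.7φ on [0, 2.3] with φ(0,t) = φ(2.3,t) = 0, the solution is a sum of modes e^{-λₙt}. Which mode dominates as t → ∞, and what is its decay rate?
Eigenvalues: λₙ = 1.8n²π²/2.3² - 1.7.
First three modes:
  n=1: λ₁ = 1.8π²/2.3² - 1.7 ≈ 1.658
  n=2: λ₂ = 7.2π²/2.3² - 1.7 ≈ 11.733
  n=3: λ₃ = 16.2π²/2.3² - 1.7 ≈ 28.524
Since 1.8π²/2.3² ≈ 3.358 > 1.7, all λₙ > 0.
The n=1 mode decays slowest → dominates as t → ∞.
Asymptotic: φ ~ c₁ sin(πx/2.3) e^{-λ₁t} with decay rate λ₁ ≈ 1.658.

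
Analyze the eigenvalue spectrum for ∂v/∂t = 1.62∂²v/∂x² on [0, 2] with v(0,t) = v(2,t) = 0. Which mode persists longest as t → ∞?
Eigenvalues: λₙ = 1.62n²π²/2².
First three modes:
  n=1: λ₁ = 1.62π²/2² ≈ 3.997
  n=2: λ₂ = 6.48π²/2² ≈ 15.989 (4× faster decay)
  n=3: λ₃ = 14.58π²/2² ≈ 35.975 (9× faster decay)
As t → ∞, higher modes decay exponentially faster. The n=1 mode dominates: v ~ c₁ sin(πx/2) e^{-λ₁t}.
Decay rate: λ₁ = 1.62π²/2² ≈ 3.997.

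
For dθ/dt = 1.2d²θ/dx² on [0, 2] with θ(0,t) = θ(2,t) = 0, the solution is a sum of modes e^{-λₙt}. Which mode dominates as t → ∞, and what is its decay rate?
Eigenvalues: λₙ = 1.2n²π²/2².
First three modes:
  n=1: λ₁ = 1.2π²/2² ≈ 2.961
  n=2: λ₂ = 4.8π²/2² ≈ 11.844 (4× faster decay)
  n=3: λ₃ = 10.8π²/2² ≈ 26.648 (9× faster decay)
As t → ∞, higher modes decay exponentially faster. The n=1 mode dominates: θ ~ c₁ sin(πx/2) e^{-λ₁t}.
Decay rate: λ₁ = 1.2π²/2² ≈ 2.961.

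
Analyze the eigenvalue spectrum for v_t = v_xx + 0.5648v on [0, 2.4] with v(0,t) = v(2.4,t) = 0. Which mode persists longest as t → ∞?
Eigenvalues: λₙ = n²π²/2.4² - 0.5648.
First three modes:
  n=1: λ₁ = π²/2.4² - 0.5648 ≈ 1.149
  n=2: λ₂ = 4π²/2.4² - 0.5648 ≈ 6.289
  n=3: λ₃ = 9π²/2.4² - 0.5648 ≈ 14.856
Since π²/2.4² ≈ 1.713 > 0.5648, all λₙ > 0.
The n=1 mode decays slowest → dominates as t → ∞.
Asymptotic: v ~ c₁ sin(πx/2.4) e^{-λ₁t} with decay rate λ₁ ≈ 1.149.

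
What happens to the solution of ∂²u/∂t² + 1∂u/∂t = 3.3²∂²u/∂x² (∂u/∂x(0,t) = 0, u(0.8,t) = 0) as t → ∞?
u → 0. Damping (γ=1) dissipates energy; oscillations decay exponentially.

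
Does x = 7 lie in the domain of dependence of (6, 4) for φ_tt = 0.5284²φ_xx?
Yes. The domain of dependence is [3.8864, 8.1136], and 7 ∈ [3.8864, 8.1136].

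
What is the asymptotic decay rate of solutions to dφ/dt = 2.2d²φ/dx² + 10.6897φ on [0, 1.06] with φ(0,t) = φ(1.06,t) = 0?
Eigenvalues: λₙ = 2.2n²π²/1.06² - 10.6897.
First three modes:
  n=1: λ₁ = 2.2π²/1.06² - 10.6897 ≈ 8.635
  n=2: λ₂ = 8.8π²/1.06² - 10.6897 ≈ 66.609
  n=3: λ₃ = 19.8π²/1.06² - 10.6897 ≈ 163.232
Since 2.2π²/1.06² ≈ 19.325 > 10.6897, all λₙ > 0.
The n=1 mode decays slowest → dominates as t → ∞.
Asymptotic: φ ~ c₁ sin(πx/1.06) e^{-λ₁t} with decay rate λ₁ ≈ 8.635.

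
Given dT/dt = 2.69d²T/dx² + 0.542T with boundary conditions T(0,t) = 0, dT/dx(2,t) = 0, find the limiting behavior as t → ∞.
T → 0. Diffusion dominates reaction (r=0.542 < κπ²/(4L²)≈1.66); solution decays.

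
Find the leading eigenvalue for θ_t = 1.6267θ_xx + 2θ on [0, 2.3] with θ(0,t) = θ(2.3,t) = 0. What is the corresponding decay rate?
Eigenvalues: λₙ = 1.6267n²π²/2.3² - 2.
First three modes:
  n=1: λ₁ = 1.6267π²/2.3² - 2 ≈ 1.035
  n=2: λ₂ = 6.5068π²/2.3² - 2 ≈ 10.14
  n=3: λ₃ = 14.6403π²/2.3² - 2 ≈ 25.315
Since 1.6267π²/2.3² ≈ 3.035 > 2, all λₙ > 0.
The n=1 mode decays slowest → dominates as t → ∞.
Asymptotic: θ ~ c₁ sin(πx/2.3) e^{-λ₁t} with decay rate λ₁ ≈ 1.035.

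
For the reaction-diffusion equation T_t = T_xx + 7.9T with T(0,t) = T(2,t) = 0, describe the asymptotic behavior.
T grows unboundedly. Reaction dominates diffusion (r=7.9 > κπ²/L²≈2.47); solution grows exponentially.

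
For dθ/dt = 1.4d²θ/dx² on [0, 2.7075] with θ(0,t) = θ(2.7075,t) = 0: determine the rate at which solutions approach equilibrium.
Eigenvalues: λₙ = 1.4n²π²/2.7075².
First three modes:
  n=1: λ₁ = 1.4π²/2.7075² ≈ 1.885
  n=2: λ₂ = 5.6π²/2.7075² ≈ 7.54 (4× faster decay)
  n=3: λ₃ = 12.6π²/2.7075² ≈ 16.964 (9× faster decay)
As t → ∞, higher modes decay exponentially faster. The n=1 mode dominates: θ ~ c₁ sin(πx/2.7075) e^{-λ₁t}.
Decay rate: λ₁ = 1.4π²/2.7075² ≈ 1.885.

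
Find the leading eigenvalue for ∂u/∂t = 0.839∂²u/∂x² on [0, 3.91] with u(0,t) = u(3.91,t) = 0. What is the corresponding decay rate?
Eigenvalues: λₙ = 0.839n²π²/3.91².
First three modes:
  n=1: λ₁ = 0.839π²/3.91² ≈ 0.542
  n=2: λ₂ = 3.356π²/3.91² ≈ 2.167 (4× faster decay)
  n=3: λ₃ = 7.551π²/3.91² ≈ 4.875 (9× faster decay)
As t → ∞, higher modes decay exponentially faster. The n=1 mode dominates: u ~ c₁ sin(πx/3.91) e^{-λ₁t}.
Decay rate: λ₁ = 0.839π²/3.91² ≈ 0.542.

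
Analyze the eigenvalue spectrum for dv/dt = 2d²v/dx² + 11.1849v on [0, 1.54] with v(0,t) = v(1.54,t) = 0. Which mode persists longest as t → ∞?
Eigenvalues: λₙ = 2n²π²/1.54² - 11.1849.
First three modes:
  n=1: λ₁ = 2π²/1.54² - 11.1849 ≈ -2.862
  n=2: λ₂ = 8π²/1.54² - 11.1849 ≈ 22.108
  n=3: λ₃ = 18π²/1.54² - 11.1849 ≈ 63.724
Since 2π²/1.54² ≈ 8.323 < 11.1849, λ₁ < 0.
The n=1 mode grows fastest (−λₙ is largest for n=1) → dominates.
Asymptotic: v ~ c₁ sin(πx/1.54) e^{2.862t} (exponential growth at rate −λ₁ ≈ 2.862).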